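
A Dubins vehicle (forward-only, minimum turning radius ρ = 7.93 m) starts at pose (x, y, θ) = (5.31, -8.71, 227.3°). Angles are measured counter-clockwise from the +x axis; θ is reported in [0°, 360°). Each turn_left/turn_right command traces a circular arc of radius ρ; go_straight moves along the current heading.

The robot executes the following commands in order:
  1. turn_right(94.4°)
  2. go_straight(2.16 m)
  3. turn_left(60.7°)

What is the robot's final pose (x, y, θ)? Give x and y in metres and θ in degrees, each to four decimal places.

(-15.4710, -4.8385, 193.6000°)

set_pose: (x, y, θ) = (5.3100, -8.7100, 227.3000°), ρ = 7.93
turn_right(94.4°): centre at ρ to the right, rotate −94.4° → (-6.3269, -8.7303, 132.9000°)
go_straight(2.16): x += 2.16·cos θ, y += 2.16·sin θ → (-7.7973, -7.1480, 132.9000°)
turn_left(60.7°): centre at ρ to the left, rotate +60.7° → (-15.4710, -4.8385, 193.6000°)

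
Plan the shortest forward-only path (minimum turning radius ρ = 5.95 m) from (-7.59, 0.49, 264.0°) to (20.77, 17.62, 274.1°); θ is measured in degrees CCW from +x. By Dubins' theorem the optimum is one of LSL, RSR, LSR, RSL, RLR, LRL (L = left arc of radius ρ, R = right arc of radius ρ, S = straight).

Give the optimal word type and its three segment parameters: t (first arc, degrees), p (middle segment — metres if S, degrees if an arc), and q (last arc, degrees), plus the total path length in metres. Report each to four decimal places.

Let ψ = atan2(Δy, Δx) = atan2(17.13, 28.36) = 31.1328° be the start→goal bearing.
Normalize: d = |goal − start| / ρ = 33.131956/5.95 = 5.568396, α = (θ_start − ψ) mod 360° = 232.8672° = 4.064299 rad, β = (θ_goal − ψ) mod 360° = 242.9672° = 4.240578 rad.
Common terms: sin α = -0.797238, cos α = -0.603665, sin β = -0.890746, cos β = -0.454501, cos(α−β) = 0.984503, d² = 31.007033. Work in radians in the unit-radius frame; every candidate has L = ρ·(t + p + q).
LSL: p² = 2 + d² − 2cos(α−β) + 2d(sin α − sin β) = 32.079406; p = √p² = 5.663868; φ = atan2(cos β − cos α, d + sin α − sin β) = 0.026339 rad; t = (φ − α) mod 2π = 2.245225 rad, q = (β − φ) mod 2π = 4.214238 rad → L = 5.95·(2.245225 + 5.663868 + 4.214238) = 5.95·12.123332 = 72.133826 m
RSR: p² = 2 + d² − 2cos(α−β) + 2d(sin β − sin α) = 29.996648; p = √p² = 5.476920; φ = atan2(cos α − cos β, d − sin α + sin β) = -0.027238 rad; t = (α − φ) mod 2π = 4.091538 rad, q = (φ − β) mod 2π = 2.015369 rad → L = 5.95·(4.091538 + 5.476920 + 2.015369) = 5.95·11.583827 = 68.923768 m
LSR: p² = d² − 2 + 2cos(α−β) + 2d(sin α + sin β) = 12.177304; p = √p² = 3.489599; φ = atan2(−cos α − cos β, d + sin α + sin β) − atan2(−2, p) = 0.786650 rad; t = (φ − α) mod 2π = 3.005536 rad, q = (φ − β) mod 2π = 2.829258 rad → L = 5.95·(3.005536 + 3.489599 + 2.829258) = 5.95·9.324394 = 55.480142 m
RSL: p² = d² − 2 + 2cos(α−β) − 2d(sin α + sin β) = 49.774776; p = √p² = 7.055124; φ = atan2(cos α + cos β, d − sin α − sin β) − atan2(2, p) = -0.421039 rad; t = (α − φ) mod 2π = 4.485339 rad, q = (β − φ) mod 2π = 4.661617 rad → L = 5.95·(4.485339 + 7.055124 + 4.661617) = 5.95·16.202080 = 96.402373 m
RLR: c = (6 − d² + 2cos(α−β) + 2d(sin α − sin β))/8 = -2.749581, |c| > 1 → infeasible
LRL: c = (6 − d² + 2cos(α−β) − 2d(sin α − sin β))/8 = -3.009926, |c| > 1 → infeasible
Shortest: LSR with L = 55.480142 m ≈ 55.4801 m
Convert LSR to answer units (arcs ×180/π): t = 3.005536·180/π = 172.2045°, p = ρ·p = 5.95·3.489599 = 20.7631 m, q = 2.829258·180/π = 162.1045°, L = 55.4801 m.

LSR: t = 172.2045°, p = 20.7631 m, q = 162.1045°, L = 55.4801 m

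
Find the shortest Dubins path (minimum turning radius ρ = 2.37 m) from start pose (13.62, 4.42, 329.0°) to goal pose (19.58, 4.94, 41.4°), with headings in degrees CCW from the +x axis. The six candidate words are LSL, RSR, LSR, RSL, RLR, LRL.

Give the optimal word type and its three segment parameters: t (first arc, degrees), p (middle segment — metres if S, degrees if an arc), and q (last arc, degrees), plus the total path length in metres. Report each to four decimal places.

Let ψ = atan2(Δy, Δx) = atan2(0.52, 5.96) = 4.9863° be the start→goal bearing.
Normalize: d = |goal − start| / ρ = 5.982642/2.37 = 2.524321, α = (θ_start − ψ) mod 360° = 324.0137° = 5.655105 rad, β = (θ_goal − ψ) mod 360° = 36.4137° = 0.635538 rad.
Common terms: sin α = -0.587592, cos α = 0.809157, sin β = 0.593611, cos β = 0.804752, cos(α−β) = 0.302370, d² = 6.372198. Work in radians in the unit-radius frame; every candidate has L = ρ·(t + p + q).
LSL: p² = 2 + d² − 2cos(α−β) + 2d(sin α − sin β) = 1.803986; p = √p² = 1.343125; φ = atan2(cos β − cos α, d + sin α − sin β) = -0.003280 rad; t = (φ − α) mod 2π = 0.624800 rad, q = (β − φ) mod 2π = 0.638818 rad → L = 2.37·(0.624800 + 1.343125 + 0.638818) = 2.37·2.606744 = 6.177983 m
RSR: p² = 2 + d² − 2cos(α−β) + 2d(sin β − sin α) = 13.730931; p = √p² = 3.705527; φ = atan2(cos α − cos β, d − sin α + sin β) = 0.001189 rad; t = (α − φ) mod 2π = 5.653917 rad, q = (φ − β) mod 2π = 5.648836 rad → L = 2.37·(5.653917 + 3.705527 + 5.648836) = 2.37·15.008279 = 35.569622 m
LSR: p² = d² − 2 + 2cos(α−β) + 2d(sin α + sin β) = 5.007324; p = √p² = 2.237705; φ = atan2(−cos α − cos β, d + sin α + sin β) − atan2(−2, p) = 0.161597 rad; t = (φ − α) mod 2π = 0.789677 rad, q = (φ − β) mod 2π = 5.809244 rad → L = 2.37·(0.789677 + 2.237705 + 5.809244) = 2.37·8.836625 = 20.942802 m
RSL: p² = d² − 2 + 2cos(α−β) − 2d(sin α + sin β) = 4.946552; p = √p² = 2.224085; φ = atan2(cos α + cos β, d − sin α − sin β) − atan2(2, p) = -0.162467 rad; t = (α − φ) mod 2π = 5.817572 rad, q = (β − φ) mod 2π = 0.798005 rad → L = 2.37·(5.817572 + 2.224085 + 0.798005) = 2.37·8.839662 = 20.950000 m
RLR: c = (6 − d² + 2cos(α−β) + 2d(sin α − sin β))/8 = -0.716366; p = 2π − arccos c = 3.913809 rad; φ = atan2(cos α − cos β, d − sin α + sin β) = 0.001189 rad; t = (α − φ + p/2) mod 2π = 1.327636 rad, q = (α − β − t + p) mod 2π = 1.322555 rad → L = 2.37·(1.327636 + 3.913809 + 1.322555) = 2.37·6.563999 = 15.556677 m
LRL: c = (6 − d² + 2cos(α−β) − 2d(sin α − sin β))/8 = 0.774502; p = 2π − arccos c = 5.598316 rad; φ = atan2(cos β − cos α, d + sin α − sin β) = -0.003280 rad; t = (φ − α + p/2) mod 2π = 3.423958 rad, q = (β − α − t + p) mod 2π = 3.437976 rad → L = 2.37·(3.423958 + 5.598316 + 3.437976) = 2.37·12.460250 = 29.530794 m
Shortest: LSL with L = 6.177983 m ≈ 6.1780 m
Convert LSL to answer units (arcs ×180/π): t = 0.624800·180/π = 35.7984°, p = ρ·p = 2.37·1.343125 = 3.1832 m, q = 0.638818·180/π = 36.6016°, L = 6.1780 m.

LSL: t = 35.7984°, p = 3.1832 m, q = 36.6016°, L = 6.1780 m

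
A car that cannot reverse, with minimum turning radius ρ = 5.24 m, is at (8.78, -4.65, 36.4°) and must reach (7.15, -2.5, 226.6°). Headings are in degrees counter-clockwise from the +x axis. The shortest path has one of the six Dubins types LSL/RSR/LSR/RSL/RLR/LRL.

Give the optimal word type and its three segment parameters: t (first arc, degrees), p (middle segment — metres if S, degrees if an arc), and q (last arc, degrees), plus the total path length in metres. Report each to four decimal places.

RLR: t = 47.0007°, p = 282.4224°, q = 45.2217°, L = 34.2632 m

Let ψ = atan2(Δy, Δx) = atan2(2.15, -1.63) = 127.1672° be the start→goal bearing.
Normalize: d = |goal − start| / ρ = 2.698036/5.24 = 0.514892, α = (θ_start − ψ) mod 360° = 269.2328° = 4.698999 rad, β = (θ_goal − ψ) mod 360° = 99.4328° = 1.735430 rad.
Common terms: sin α = -0.999910, cos α = -0.013390, sin β = 0.986479, cos β = -0.163891, cos(α−β) = -0.984196, d² = 0.265114. Work in radians in the unit-radius frame; every candidate has L = ρ·(t + p + q).
LSL: p² = 2 + d² − 2cos(α−β) + 2d(sin α − sin β) = 2.187952; p = √p² = 1.479173; φ = atan2(cos β − cos α, d + sin α − sin β) = -3.039670 rad; t = (φ − α) mod 2π = 4.827702 rad, q = (β − φ) mod 2π = 4.775099 rad → L = 5.24·(4.827702 + 1.479173 + 4.775099) = 5.24·11.081974 = 58.069546 m
RSR: p² = 2 + d² − 2cos(α−β) + 2d(sin β − sin α) = 6.279059; p = √p² = 2.505805; φ = atan2(cos α − cos β, d − sin α + sin β) = 0.060097 rad; t = (α − φ) mod 2π = 4.638902 rad, q = (φ − β) mod 2π = 4.607853 rad → L = 5.24·(4.638902 + 2.505805 + 4.607853) = 5.24·11.752559 = 61.583411 m
LSR: p² = d² − 2 + 2cos(α−β) + 2d(sin α + sin β) = -3.717109 < 0 → infeasible
RSL: p² = d² − 2 + 2cos(α−β) − 2d(sin α + sin β) = -3.689445 < 0 → infeasible
RLR: c = (6 − d² + 2cos(α−β) + 2d(sin α − sin β))/8 = 0.215118; p = 2π − arccos c = 4.929201 rad; φ = atan2(cos α − cos β, d − sin α + sin β) = 0.060097 rad; t = (α − φ + p/2) mod 2π = 0.820317 rad, q = (α − β − t + p) mod 2π = 0.789268 rad → L = 5.24·(0.820317 + 4.929201 + 0.789268) = 5.24·6.538786 = 34.263241 m
LRL: c = (6 − d² + 2cos(α−β) − 2d(sin α − sin β))/8 = 0.726506; p = 2π − arccos c = 5.525612 rad; φ = atan2(cos β − cos α, d + sin α − sin β) = -3.039670 rad; t = (φ − α + p/2) mod 2π = 1.307323 rad, q = (β − α − t + p) mod 2π = 1.254720 rad → L = 5.24·(1.307323 + 5.525612 + 1.254720) = 5.24·8.087656 = 42.379316 m
Shortest: RLR with L = 34.263241 m ≈ 34.2632 m
Convert RLR to answer units (arcs ×180/π): t = 0.820317·180/π = 47.0007°, p = 4.929201·180/π = 282.4224°, q = 0.789268·180/π = 45.2217°, L = 34.2632 m.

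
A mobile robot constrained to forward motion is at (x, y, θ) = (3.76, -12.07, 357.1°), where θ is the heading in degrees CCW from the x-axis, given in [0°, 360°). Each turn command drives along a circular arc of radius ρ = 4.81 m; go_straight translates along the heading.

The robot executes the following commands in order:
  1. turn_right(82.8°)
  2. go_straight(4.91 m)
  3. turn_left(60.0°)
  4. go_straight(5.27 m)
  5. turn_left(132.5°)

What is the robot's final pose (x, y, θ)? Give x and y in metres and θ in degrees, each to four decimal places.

(22.8311, -21.9439, 106.8000°)

set_pose: (x, y, θ) = (3.7600, -12.0700, 357.1000°), ρ = 4.81
turn_right(82.8°): centre at ρ to the right, rotate −82.8° → (8.3131, -16.5132, 274.3000°)
go_straight(4.91): x += 4.91·cos θ, y += 4.91·sin θ → (8.6813, -21.4094, 274.3000°)
turn_left(60.0°): centre at ρ to the left, rotate +60.0° → (11.3918, -25.3829, 334.3000°)
go_straight(5.27): x += 5.27·cos θ, y += 5.27·sin θ → (16.1405, -27.6683, 334.3000°)
turn_left(132.5°): centre at ρ to the left, rotate +132.5° → (22.8311, -21.9439, 466.8000° ≡ 106.8000°)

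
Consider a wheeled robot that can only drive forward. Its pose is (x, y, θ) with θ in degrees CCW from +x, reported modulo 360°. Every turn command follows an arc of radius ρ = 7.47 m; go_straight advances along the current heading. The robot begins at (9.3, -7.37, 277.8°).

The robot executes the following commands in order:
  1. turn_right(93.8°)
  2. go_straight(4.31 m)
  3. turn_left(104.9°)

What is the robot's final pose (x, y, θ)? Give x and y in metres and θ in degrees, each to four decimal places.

set_pose: (x, y, θ) = (9.3000, -7.3700, 277.8000°), ρ = 7.47
turn_right(93.8°): centre at ρ to the right, rotate −93.8° → (2.4202, -15.8356, 184.0000°)
go_straight(4.31): x += 4.31·cos θ, y += 4.31·sin θ → (-1.8793, -16.1362, 184.0000°)
turn_left(104.9°): centre at ρ to the left, rotate +104.9° → (-8.4255, -26.0077, 288.9000°)

(-8.4255, -26.0077, 288.9000°)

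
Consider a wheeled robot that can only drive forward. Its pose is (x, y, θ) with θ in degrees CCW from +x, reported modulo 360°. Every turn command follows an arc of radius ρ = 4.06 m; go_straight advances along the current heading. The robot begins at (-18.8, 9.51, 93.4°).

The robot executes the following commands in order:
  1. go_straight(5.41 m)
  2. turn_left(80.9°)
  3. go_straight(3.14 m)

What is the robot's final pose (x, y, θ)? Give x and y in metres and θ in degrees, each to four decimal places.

set_pose: (x, y, θ) = (-18.8000, 9.5100, 93.4000°), ρ = 4.06
go_straight(5.41): x += 5.41·cos θ, y += 5.41·sin θ → (-19.1208, 14.9105, 93.4000°)
turn_left(80.9°): centre at ρ to the left, rotate +80.9° → (-22.7705, 18.7096, 174.3000°)
go_straight(3.14): x += 3.14·cos θ, y += 3.14·sin θ → (-25.8949, 19.0215, 174.3000°)

(-25.8949, 19.0215, 174.3000°)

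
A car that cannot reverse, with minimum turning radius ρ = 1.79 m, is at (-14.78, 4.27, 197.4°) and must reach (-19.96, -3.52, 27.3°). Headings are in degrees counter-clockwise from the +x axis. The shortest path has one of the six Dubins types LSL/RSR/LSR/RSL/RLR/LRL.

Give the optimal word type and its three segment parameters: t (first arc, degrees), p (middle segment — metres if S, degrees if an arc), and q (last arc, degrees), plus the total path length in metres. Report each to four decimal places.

Let ψ = atan2(Δy, Δx) = atan2(-7.79, -5.18) = -123.6221° be the start→goal bearing.
Normalize: d = |goal − start| / ρ = 9.355025/1.79 = 5.226271, α = (θ_start − ψ) mod 360° = 321.0221° = 5.602893 rad, β = (θ_goal − ψ) mod 360° = 150.9221° = 2.634088 rad.
Common terms: sin α = -0.629020, cos α = 0.777389, sin β = 0.485998, cos β = -0.873960, cos(α−β) = -0.985109, d² = 27.313910. Work in radians in the unit-radius frame; every candidate has L = ρ·(t + p + q).
LSL: p² = 2 + d² − 2cos(α−β) + 2d(sin α − sin β) = 19.629353; p = √p² = 4.430503; φ = atan2(cos β − cos α, d + sin α − sin β) = -0.381941 rad; t = (φ − α) mod 2π = 0.298351 rad, q = (β − φ) mod 2π = 3.016029 rad → L = 1.79·(0.298351 + 4.430503 + 3.016029) = 1.79·7.744883 = 13.863340 m
RSR: p² = 2 + d² − 2cos(α−β) + 2d(sin β − sin α) = 42.938905; p = √p² = 6.552778; φ = atan2(cos α − cos β, d − sin α + sin β) = 0.254754 rad; t = (α − φ) mod 2π = 5.348139 rad, q = (φ − β) mod 2π = 3.903851 rad → L = 1.79·(5.348139 + 6.552778 + 3.903851) = 1.79·15.804769 = 28.290536 m
LSR: p² = d² − 2 + 2cos(α−β) + 2d(sin α + sin β) = 21.848745; p = √p² = 4.674264; φ = atan2(−cos α − cos β, d + sin α + sin β) − atan2(−2, p) = 0.423299 rad; t = (φ − α) mod 2π = 1.103591 rad, q = (φ − β) mod 2π = 4.072396 rad → L = 1.79·(1.103591 + 4.674264 + 4.072396) = 1.79·9.850251 = 17.631950 m
RSL: p² = d² − 2 + 2cos(α−β) − 2d(sin α + sin β) = 24.838638; p = √p² = 4.983838; φ = atan2(cos α + cos β, d − sin α − sin β) − atan2(2, p) = -0.399608 rad; t = (α − φ) mod 2π = 6.002501 rad, q = (β − φ) mod 2π = 3.033696 rad → L = 1.79·(6.002501 + 4.983838 + 3.033696) = 1.79·14.020035 = 25.095862 m
RLR: c = (6 − d² + 2cos(α−β) + 2d(sin α − sin β))/8 = -4.367363, |c| > 1 → infeasible
LRL: c = (6 − d² + 2cos(α−β) − 2d(sin α − sin β))/8 = -1.453669, |c| > 1 → infeasible
Shortest: LSL with L = 13.863340 m ≈ 13.8633 m
Convert LSL to answer units (arcs ×180/π): t = 0.298351·180/π = 17.0942°, p = ρ·p = 1.79·4.430503 = 7.9306 m, q = 3.016029·180/π = 172.8058°, L = 13.8633 m.

LSL: t = 17.0942°, p = 7.9306 m, q = 172.8058°, L = 13.8633 m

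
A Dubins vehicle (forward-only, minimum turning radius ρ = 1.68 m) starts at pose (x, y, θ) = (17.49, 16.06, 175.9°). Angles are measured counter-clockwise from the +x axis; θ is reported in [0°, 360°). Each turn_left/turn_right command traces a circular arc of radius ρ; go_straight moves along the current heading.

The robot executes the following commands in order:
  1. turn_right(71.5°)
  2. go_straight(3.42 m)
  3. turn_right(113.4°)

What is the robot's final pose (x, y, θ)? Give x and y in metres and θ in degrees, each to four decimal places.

(17.0224, 22.7076, 351.0000°)

set_pose: (x, y, θ) = (17.4900, 16.0600, 175.9000°), ρ = 1.68
turn_right(71.5°): centre at ρ to the right, rotate −71.5° → (15.9829, 17.3179, 104.4000°)
go_straight(3.42): x += 3.42·cos θ, y += 3.42·sin θ → (15.1324, 20.6305, 104.4000°)
turn_right(113.4°): centre at ρ to the right, rotate −113.4° → (17.0224, 22.7076, -9.0000° ≡ 351.0000°)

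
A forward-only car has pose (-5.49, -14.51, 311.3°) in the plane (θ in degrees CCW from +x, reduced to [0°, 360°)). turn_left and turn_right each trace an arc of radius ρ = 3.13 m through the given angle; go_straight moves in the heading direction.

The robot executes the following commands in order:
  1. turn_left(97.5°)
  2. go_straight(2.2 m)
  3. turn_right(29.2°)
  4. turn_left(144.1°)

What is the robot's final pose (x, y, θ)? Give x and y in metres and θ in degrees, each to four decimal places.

set_pose: (x, y, θ) = (-5.4900, -14.5100, 311.3000°), ρ = 3.13
turn_left(97.5°): centre at ρ to the left, rotate +97.5° → (-0.7835, -14.5059, 408.8000° ≡ 48.8000°)
go_straight(2.2): x += 2.2·cos θ, y += 2.2·sin θ → (0.6656, -12.8506, 48.8000°)
turn_right(29.2°): centre at ρ to the right, rotate −29.2° → (1.9707, -11.9636, 19.6000°)
turn_left(144.1°): centre at ρ to the left, rotate +144.1° → (1.7993, -6.0108, 163.7000°)

(1.7993, -6.0108, 163.7000°)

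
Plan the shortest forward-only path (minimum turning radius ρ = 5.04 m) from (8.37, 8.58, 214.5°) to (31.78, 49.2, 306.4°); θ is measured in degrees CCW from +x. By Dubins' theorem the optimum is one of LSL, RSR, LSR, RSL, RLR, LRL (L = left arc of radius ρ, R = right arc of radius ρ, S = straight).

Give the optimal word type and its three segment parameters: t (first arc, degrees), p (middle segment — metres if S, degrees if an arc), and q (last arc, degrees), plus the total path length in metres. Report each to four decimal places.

RSR: t = 158.0607°, p = 40.1723 m, q = 110.0393°, L = 63.7556 m

Let ψ = atan2(Δy, Δx) = atan2(40.62, 23.41) = 60.0444° be the start→goal bearing.
Normalize: d = |goal − start| / ρ = 46.882966/5.04 = 9.302176, α = (θ_start − ψ) mod 360° = 154.4556° = 2.695758 rad, β = (θ_goal − ψ) mod 360° = 246.3556° = 4.299716 rad.
Common terms: sin α = 0.431211, cos α = -0.902251, sin β = -0.916052, cos β = -0.401059, cos(α−β) = -0.033155, d² = 86.530474. Work in radians in the unit-radius frame; every candidate has L = ρ·(t + p + q).
LSL: p² = 2 + d² − 2cos(α−β) + 2d(sin α − sin β) = 113.661735; p = √p² = 10.661226; φ = atan2(cos β − cos α, d + sin α − sin β) = 0.047028 rad; t = (φ − α) mod 2π = 3.634455 rad, q = (β − φ) mod 2π = 4.252688 rad → L = 5.04·(3.634455 + 10.661226 + 4.252688) = 5.04·18.548369 = 93.483778 m
RSR: p² = 2 + d² − 2cos(α−β) + 2d(sin β − sin α) = 63.531835; p = √p² = 7.970686; φ = atan2(cos α − cos β, d − sin α + sin β) = -0.062921 rad; t = (α − φ) mod 2π = 2.758679 rad, q = (φ − β) mod 2π = 1.920548 rad → L = 5.04·(2.758679 + 7.970686 + 1.920548) = 5.04·12.649914 = 63.755565 m
LSR: p² = d² − 2 + 2cos(α−β) + 2d(sin α + sin β) = 75.444004; p = √p² = 8.685851; φ = atan2(−cos α − cos β, d + sin α + sin β) − atan2(−2, p) = 0.373065 rad; t = (φ − α) mod 2π = 3.960491 rad, q = (φ − β) mod 2π = 2.356534 rad → L = 5.04·(3.960491 + 8.685851 + 2.356534) = 5.04·15.002876 = 75.614495 m
RSL: p² = d² − 2 + 2cos(α−β) − 2d(sin α + sin β) = 93.484324; p = √p² = 9.668729; φ = atan2(cos α + cos β, d − sin α − sin β) − atan2(2, p) = -0.336364 rad; t = (α − φ) mod 2π = 3.032123 rad, q = (β − φ) mod 2π = 4.636080 rad → L = 5.04·(3.032123 + 9.668729 + 4.636080) = 5.04·17.336932 = 87.378136 m
RLR: c = (6 − d² + 2cos(α−β) + 2d(sin α − sin β))/8 = -6.941479, |c| > 1 → infeasible
LRL: c = (6 − d² + 2cos(α−β) − 2d(sin α − sin β))/8 = -13.207717, |c| > 1 → infeasible
Shortest: RSR with L = 63.755565 m ≈ 63.7556 m
Convert RSR to answer units (arcs ×180/π): t = 2.758679·180/π = 158.0607°, p = ρ·p = 5.04·7.970686 = 40.1723 m, q = 1.920548·180/π = 110.0393°, L = 63.7556 m.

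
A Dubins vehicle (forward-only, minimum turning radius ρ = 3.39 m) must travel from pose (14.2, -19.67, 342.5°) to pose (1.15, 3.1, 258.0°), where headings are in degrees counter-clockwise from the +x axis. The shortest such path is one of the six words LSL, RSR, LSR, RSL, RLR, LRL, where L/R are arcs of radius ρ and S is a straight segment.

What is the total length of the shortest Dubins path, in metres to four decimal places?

Let ψ = atan2(Δy, Δx) = atan2(22.77, -13.05) = 119.8180° be the start→goal bearing.
Normalize: d = |goal − start| / ρ = 26.244531/3.39 = 7.741750, α = (θ_start − ψ) mod 360° = 222.6820° = 3.886534 rad, β = (θ_goal − ψ) mod 360° = 138.1820° = 2.411731 rad.
Common terms: sin α = -0.677929, cos α = -0.735128, sin β = 0.666767, cos β = -0.745267, cos(α−β) = 0.095846, d² = 59.934686. Work in radians in the unit-radius frame; every candidate has L = ρ·(t + p + q).
LSL: p² = 2 + d² − 2cos(α−β) + 2d(sin α − sin β) = 40.922404; p = √p² = 6.397062; φ = atan2(cos β − cos α, d + sin α − sin β) = -0.001585 rad; t = (φ − α) mod 2π = 2.395066 rad, q = (β − φ) mod 2π = 2.413316 rad → L = 3.39·(2.395066 + 6.397062 + 2.413316) = 3.39·11.205444 = 37.986456 m
RSR: p² = 2 + d² − 2cos(α−β) + 2d(sin β − sin α) = 82.563584; p = √p² = 9.086451; φ = atan2(cos α − cos β, d − sin α + sin β) = 0.001116 rad; t = (α − φ) mod 2π = 3.885418 rad, q = (φ − β) mod 2π = 3.872570 rad → L = 3.39·(3.885418 + 9.086451 + 3.872570) = 3.39·16.844439 = 57.102649 m
LSR: p² = d² − 2 + 2cos(α−β) + 2d(sin α + sin β) = 57.953546; p = √p² = 7.612723; φ = atan2(−cos α − cos β, d + sin α + sin β) − atan2(−2, p) = 0.446120 rad; t = (φ − α) mod 2π = 2.842771 rad, q = (φ − β) mod 2π = 4.317574 rad → L = 3.39·(2.842771 + 7.612723 + 4.317574) = 3.39·14.773068 = 50.080701 m
RSL: p² = d² − 2 + 2cos(α−β) − 2d(sin α + sin β) = 58.299208; p = √p² = 7.635392; φ = atan2(cos α + cos β, d − sin α − sin β) − atan2(2, p) = -0.444858 rad; t = (α − φ) mod 2π = 4.331392 rad, q = (β − φ) mod 2π = 2.856589 rad → L = 3.39·(4.331392 + 7.635392 + 2.856589) = 3.39·14.823373 = 50.251236 m
RLR: c = (6 − d² + 2cos(α−β) + 2d(sin α − sin β))/8 = -9.320448, |c| > 1 → infeasible
LRL: c = (6 − d² + 2cos(α−β) − 2d(sin α − sin β))/8 = -4.115301, |c| > 1 → infeasible
Shortest: LSL with L = 37.986456 m ≈ 37.9865 m

37.9865 m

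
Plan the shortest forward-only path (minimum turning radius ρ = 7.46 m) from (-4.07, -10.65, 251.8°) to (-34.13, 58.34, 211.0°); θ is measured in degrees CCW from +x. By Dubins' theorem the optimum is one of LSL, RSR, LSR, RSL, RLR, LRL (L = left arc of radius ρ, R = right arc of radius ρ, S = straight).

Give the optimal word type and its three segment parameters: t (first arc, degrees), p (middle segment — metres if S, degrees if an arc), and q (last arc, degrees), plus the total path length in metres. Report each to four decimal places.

RSL: t = 157.8368°, p = 61.4436 m, q = 117.0368°, L = 97.2326 m

Let ψ = atan2(Δy, Δx) = atan2(68.99, -30.06) = 113.5435° be the start→goal bearing.
Normalize: d = |goal − start| / ρ = 75.254393/7.46 = 10.087720, α = (θ_start − ψ) mod 360° = 138.2565° = 2.413031 rad, β = (θ_goal − ψ) mod 360° = 97.4565° = 1.700937 rad.
Common terms: sin α = 0.665797, cos α = -0.746133, sin β = 0.991544, cos β = -0.129774, cos(α−β) = 0.756995, d² = 101.762100. Work in radians in the unit-radius frame; every candidate has L = ρ·(t + p + q).
LSL: p² = 2 + d² − 2cos(α−β) + 2d(sin α − sin β) = 95.676027; p = √p² = 9.781412; φ = atan2(cos β − cos α, d + sin α − sin β) = 0.063055 rad; t = (φ − α) mod 2π = 3.933209 rad, q = (β − φ) mod 2π = 1.637882 rad → L = 7.46·(3.933209 + 9.781412 + 1.637882) = 7.46·15.352503 = 114.529675 m
RSR: p² = 2 + d² − 2cos(α−β) + 2d(sin β − sin α) = 108.820193; p = √p² = 10.431692; φ = atan2(cos α − cos β, d − sin α + sin β) = -0.059120 rad; t = (α − φ) mod 2π = 2.472151 rad, q = (φ − β) mod 2π = 4.523129 rad → L = 7.46·(2.472151 + 10.431692 + 4.523129) = 7.46·17.426971 = 130.005207 m
LSR: p² = d² − 2 + 2cos(α−β) + 2d(sin α + sin β) = 134.713667; p = √p² = 11.606622; φ = atan2(−cos α − cos β, d + sin α + sin β) − atan2(−2, p) = 0.245078 rad; t = (φ − α) mod 2π = 4.115233 rad, q = (φ − β) mod 2π = 4.827327 rad → L = 7.46·(4.115233 + 11.606622 + 4.827327) = 7.46·20.549181 = 153.296891 m
RSL: p² = d² − 2 + 2cos(α−β) − 2d(sin α + sin β) = 67.838513; p = √p² = 8.236414; φ = atan2(cos α + cos β, d − sin α − sin β) − atan2(2, p) = -0.341741 rad; t = (α − φ) mod 2π = 2.754772 rad, q = (β − φ) mod 2π = 2.042678 rad → L = 7.46·(2.754772 + 8.236414 + 2.042678) = 7.46·13.033864 = 97.232624 m
RLR: c = (6 − d² + 2cos(α−β) + 2d(sin α − sin β))/8 = -12.602524, |c| > 1 → infeasible
LRL: c = (6 − d² + 2cos(α−β) − 2d(sin α − sin β))/8 = -10.959503, |c| > 1 → infeasible
Shortest: RSL with L = 97.232624 m ≈ 97.2326 m
Convert RSL to answer units (arcs ×180/π): t = 2.754772·180/π = 157.8368°, p = ρ·p = 7.46·8.236414 = 61.4436 m, q = 2.042678·180/π = 117.0368°, L = 97.2326 m.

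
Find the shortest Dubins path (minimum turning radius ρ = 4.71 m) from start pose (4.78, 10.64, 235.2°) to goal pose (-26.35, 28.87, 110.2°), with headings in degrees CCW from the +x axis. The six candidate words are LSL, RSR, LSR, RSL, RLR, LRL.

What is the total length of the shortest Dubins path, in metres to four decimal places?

Let ψ = atan2(Δy, Δx) = atan2(18.23, -31.13) = 149.6464° be the start→goal bearing.
Normalize: d = |goal − start| / ρ = 36.075058/4.71 = 7.659248, α = (θ_start − ψ) mod 360° = 85.5536° = 1.493192 rad, β = (θ_goal − ψ) mod 360° = 320.5536° = 5.594716 rad.
Common terms: sin α = 0.996990, cos α = 0.077526, sin β = -0.635356, cos β = 0.772219, cos(α−β) = -0.573576, d² = 58.664079. Work in radians in the unit-radius frame; every candidate has L = ρ·(t + p + q).
LSL: p² = 2 + d² − 2cos(α−β) + 2d(sin α − sin β) = 86.816321; p = √p² = 9.317528; φ = atan2(cos β − cos α, d + sin α − sin β) = 0.074627 rad; t = (φ − α) mod 2π = 4.864620 rad, q = (β − φ) mod 2π = 5.520089 rad → L = 4.71·(4.864620 + 9.317528 + 5.520089) = 4.71·19.702237 = 92.797535 m
RSR: p² = 2 + d² − 2cos(α−β) + 2d(sin β − sin α) = 36.806143; p = √p² = 6.066807; φ = atan2(cos α − cos β, d − sin α + sin β) = -0.114759 rad; t = (α − φ) mod 2π = 1.607951 rad, q = (φ − β) mod 2π = 0.573710 rad → L = 4.71·(1.607951 + 6.066807 + 0.573710) = 4.71·8.248468 = 38.850285 m
LSR: p² = d² − 2 + 2cos(α−β) + 2d(sin α + sin β) = 61.056621; p = √p² = 7.813874; φ = atan2(−cos α − cos β, d + sin α + sin β) − atan2(−2, p) = 0.145027 rad; t = (φ − α) mod 2π = 4.935021 rad, q = (φ − β) mod 2π = 0.833497 rad → L = 4.71·(4.935021 + 7.813874 + 0.833497) = 4.71·13.582391 = 63.973062 m
RSL: p² = d² − 2 + 2cos(α−β) − 2d(sin α + sin β) = 49.977231; p = √p² = 7.069458; φ = atan2(cos α + cos β, d − sin α − sin β) − atan2(2, p) = -0.159783 rad; t = (α − φ) mod 2π = 1.652975 rad, q = (β − φ) mod 2π = 5.754499 rad → L = 4.71·(1.652975 + 7.069458 + 5.754499) = 4.71·14.476932 = 68.186348 m
RLR: c = (6 − d² + 2cos(α−β) + 2d(sin α − sin β))/8 = -3.600768, |c| > 1 → infeasible
LRL: c = (6 − d² + 2cos(α−β) − 2d(sin α − sin β))/8 = -9.852040, |c| > 1 → infeasible
Shortest: RSR with L = 38.850285 m ≈ 38.8503 m

38.8503 m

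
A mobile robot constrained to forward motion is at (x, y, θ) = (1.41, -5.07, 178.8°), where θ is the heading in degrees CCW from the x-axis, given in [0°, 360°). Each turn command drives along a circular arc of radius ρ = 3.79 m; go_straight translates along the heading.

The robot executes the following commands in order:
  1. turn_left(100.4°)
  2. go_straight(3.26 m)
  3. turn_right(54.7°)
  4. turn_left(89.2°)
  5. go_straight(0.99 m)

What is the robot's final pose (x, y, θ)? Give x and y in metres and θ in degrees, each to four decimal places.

set_pose: (x, y, θ) = (1.4100, -5.0700, 178.8000°), ρ = 3.79
turn_left(100.4°): centre at ρ to the left, rotate +100.4° → (-2.4106, -9.4651, 279.2000°)
go_straight(3.26): x += 3.26·cos θ, y += 3.26·sin θ → (-1.8894, -12.6832, 279.2000°)
turn_right(54.7°): centre at ρ to the right, rotate −54.7° → (-2.9742, -15.9924, 224.5000°)
turn_left(89.2°): centre at ρ to the left, rotate +89.2° → (-3.0578, -21.3140, 313.7000°)
go_straight(0.99): x += 0.99·cos θ, y += 0.99·sin θ → (-2.3738, -22.0298, 313.7000°)

(-2.3738, -22.0298, 313.7000°)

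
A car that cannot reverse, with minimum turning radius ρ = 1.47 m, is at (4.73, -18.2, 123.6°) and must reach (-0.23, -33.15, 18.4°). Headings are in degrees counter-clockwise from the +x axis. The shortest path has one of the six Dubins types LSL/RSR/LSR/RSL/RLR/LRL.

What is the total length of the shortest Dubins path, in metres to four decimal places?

19.9532 m

Let ψ = atan2(Δy, Δx) = atan2(-14.95, -4.96) = -108.3544° be the start→goal bearing.
Normalize: d = |goal − start| / ρ = 15.751321/1.47 = 10.715184, α = (θ_start − ψ) mod 360° = 231.9544° = 4.048368 rad, β = (θ_goal − ψ) mod 360° = 126.7544° = 2.212282 rad.
Common terms: sin α = -0.787521, cos α = -0.616288, sin β = 0.801208, cos β = -0.598387, cos(α−β) = -0.262189, d² = 114.815170. Work in radians in the unit-radius frame; every candidate has L = ρ·(t + p + q).
LSL: p² = 2 + d² − 2cos(α−β) + 2d(sin α − sin β) = 83.292514; p = √p² = 9.126473; φ = atan2(cos β − cos α, d + sin α − sin β) = 0.001961 rad; t = (φ − α) mod 2π = 2.236778 rad, q = (β − φ) mod 2π = 2.210321 rad → L = 1.47·(2.236778 + 9.126473 + 2.210321) = 1.47·13.573572 = 19.953151 m
RSR: p² = 2 + d² − 2cos(α−β) + 2d(sin β − sin α) = 151.386582; p = √p² = 12.303925; φ = atan2(cos α − cos β, d − sin α + sin β) = -0.001455 rad; t = (α − φ) mod 2π = 4.049823 rad, q = (φ − β) mod 2π = 4.069448 rad → L = 1.47·(4.049823 + 12.303925 + 4.069448) = 1.47·20.423197 = 30.022100 m
LSR: p² = d² − 2 + 2cos(α−β) + 2d(sin α + sin β) = 112.584103; p = √p² = 10.610566; φ = atan2(−cos α − cos β, d + sin α + sin β) − atan2(−2, p) = 0.299041 rad; t = (φ − α) mod 2π = 2.533858 rad, q = (φ − β) mod 2π = 4.369944 rad → L = 1.47·(2.533858 + 10.610566 + 4.369944) = 1.47·17.514368 = 25.746120 m
RSL: p² = d² − 2 + 2cos(α−β) − 2d(sin α + sin β) = 111.997479; p = √p² = 10.582886; φ = atan2(cos α + cos β, d − sin α − sin β) − atan2(2, p) = -0.299803 rad; t = (α − φ) mod 2π = 4.348171 rad, q = (β − φ) mod 2π = 2.512085 rad → L = 1.47·(4.348171 + 10.582886 + 2.512085) = 1.47·17.443143 = 25.641420 m
RLR: c = (6 − d² + 2cos(α−β) + 2d(sin α − sin β))/8 = -17.923323, |c| > 1 → infeasible
LRL: c = (6 − d² + 2cos(α−β) − 2d(sin α − sin β))/8 = -9.411564, |c| > 1 → infeasible
Shortest: LSL with L = 19.953151 m ≈ 19.9532 m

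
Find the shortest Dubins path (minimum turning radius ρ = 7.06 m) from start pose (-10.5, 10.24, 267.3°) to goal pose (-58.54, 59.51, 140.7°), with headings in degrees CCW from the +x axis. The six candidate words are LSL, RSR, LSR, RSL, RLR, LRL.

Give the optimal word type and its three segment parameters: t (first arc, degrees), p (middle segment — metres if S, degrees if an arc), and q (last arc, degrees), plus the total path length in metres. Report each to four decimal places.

Let ψ = atan2(Δy, Δx) = atan2(49.27, -48.04) = 134.2758° be the start→goal bearing.
Normalize: d = |goal − start| / ρ = 68.814057/7.06 = 9.747034, α = (θ_start − ψ) mod 360° = 133.0242° = 2.321710 rad, β = (θ_goal − ψ) mod 360° = 6.4242° = 0.112123 rad.
Common terms: sin α = 0.731066, cos α = -0.682307, sin β = 0.111888, cos β = 0.993721, cos(α−β) = -0.596225, d² = 95.004665. Work in radians in the unit-radius frame; every candidate has L = ρ·(t + p + q).
LSL: p² = 2 + d² − 2cos(α−β) + 2d(sin α − sin β) = 110.267402; p = √p² = 10.500829; φ = atan2(cos β − cos α, d + sin α − sin β) = 0.160295 rad; t = (φ − α) mod 2π = 4.121770 rad, q = (β − φ) mod 2π = 6.235014 rad → L = 7.06·(4.121770 + 10.500829 + 6.235014) = 7.06·20.857612 = 147.254744 m
RSR: p² = 2 + d² − 2cos(α−β) + 2d(sin β − sin α) = 86.126827; p = √p² = 9.280454; φ = atan2(cos α − cos β, d − sin α + sin β) = -0.181594 rad; t = (α − φ) mod 2π = 2.503304 rad, q = (φ − β) mod 2π = 5.989468 rad → L = 7.06·(2.503304 + 9.280454 + 5.989468) = 7.06·17.773226 = 125.478977 m
LSR: p² = d² − 2 + 2cos(α−β) + 2d(sin α + sin β) = 108.244819; p = √p² = 10.404077; φ = atan2(−cos α − cos β, d + sin α + sin β) − atan2(−2, p) = 0.160518 rad; t = (φ − α) mod 2π = 4.121993 rad, q = (φ − β) mod 2π = 0.048395 rad → L = 7.06·(4.121993 + 10.404077 + 0.048395) = 7.06·14.574465 = 102.895720 m
RSL: p² = d² − 2 + 2cos(α−β) − 2d(sin α + sin β) = 75.379610; p = √p² = 8.682143; φ = atan2(cos α + cos β, d − sin α − sin β) − atan2(2, p) = -0.191448 rad; t = (α − φ) mod 2π = 2.513158 rad, q = (β − φ) mod 2π = 0.303571 rad → L = 7.06·(2.513158 + 8.682143 + 0.303571) = 7.06·11.498873 = 81.182041 m
RLR: c = (6 − d² + 2cos(α−β) + 2d(sin α − sin β))/8 = -9.765853, |c| > 1 → infeasible
LRL: c = (6 − d² + 2cos(α−β) − 2d(sin α − sin β))/8 = -12.783425, |c| > 1 → infeasible
Shortest: RSL with L = 81.182041 m ≈ 81.1820 m
Convert RSL to answer units (arcs ×180/π): t = 2.513158·180/π = 143.9934°, p = ρ·p = 7.06·8.682143 = 61.2959 m, q = 0.303571·180/π = 17.3934°, L = 81.1820 m.

RSL: t = 143.9934°, p = 61.2959 m, q = 17.3934°, L = 81.1820 m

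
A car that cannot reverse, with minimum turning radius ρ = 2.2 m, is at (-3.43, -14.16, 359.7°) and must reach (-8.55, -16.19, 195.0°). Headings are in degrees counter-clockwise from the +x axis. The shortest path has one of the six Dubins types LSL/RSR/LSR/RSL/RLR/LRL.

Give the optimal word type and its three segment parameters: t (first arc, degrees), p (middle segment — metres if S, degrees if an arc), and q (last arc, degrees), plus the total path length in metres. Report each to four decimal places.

RSL: t = 219.3071°, p = 2.2507 m, q = 54.6071°, L = 12.7682 m

Let ψ = atan2(Δy, Δx) = atan2(-2.03, -5.12) = -158.3724° be the start→goal bearing.
Normalize: d = |goal − start| / ρ = 5.507749/2.2 = 2.503522, α = (θ_start − ψ) mod 360° = 158.0724° = 2.758885 rad, β = (θ_goal − ψ) mod 360° = 353.3724° = 6.167513 rad.
Common terms: sin α = 0.373434, cos α = -0.927657, sin β = -0.115415, cos β = 0.993317, cos(α−β) = -0.964557, d² = 6.267624. Work in radians in the unit-radius frame; every candidate has L = ρ·(t + p + q).
LSL: p² = 2 + d² − 2cos(α−β) + 2d(sin α − sin β) = 12.644426; p = √p² = 3.555900; φ = atan2(cos β − cos α, d + sin α − sin β) = 0.570700 rad; t = (φ − α) mod 2π = 4.095001 rad, q = (β − φ) mod 2π = 5.596812 rad → L = 2.2·(4.095001 + 3.555900 + 5.596812) = 2.2·13.247714 = 29.144970 m
RSR: p² = 2 + d² − 2cos(α−β) + 2d(sin β − sin α) = 7.749051; p = √p² = 2.783712; φ = atan2(cos α − cos β, d − sin α + sin β) = -0.761595 rad; t = (α − φ) mod 2π = 3.520479 rad, q = (φ − β) mod 2π = 5.637263 rad → L = 2.2·(3.520479 + 2.783712 + 5.637263) = 2.2·11.941454 = 26.271200 m
LSR: p² = d² − 2 + 2cos(α−β) + 2d(sin α + sin β) = 3.630422; p = √p² = 1.905367; φ = atan2(−cos α − cos β, d + sin α + sin β) − atan2(−2, p) = 0.785853 rad; t = (φ − α) mod 2π = 4.310153 rad, q = (φ − β) mod 2π = 0.901525 rad → L = 2.2·(4.310153 + 1.905367 + 0.901525) = 2.2·7.117045 = 15.657500 m
RSL: p² = d² − 2 + 2cos(α−β) − 2d(sin α + sin β) = 1.046596; p = √p² = 1.023033; φ = atan2(cos α + cos β, d − sin α − sin β) − atan2(2, p) = -1.068746 rad; t = (α − φ) mod 2π = 3.827630 rad, q = (β − φ) mod 2π = 0.953073 rad → L = 2.2·(3.827630 + 1.023033 + 0.953073) = 2.2·5.803736 = 12.768219 m
RLR: c = (6 − d² + 2cos(α−β) + 2d(sin α − sin β))/8 = 0.031369; p = 2π − arccos c = 4.743763 rad; φ = atan2(cos α − cos β, d − sin α + sin β) = -0.761595 rad; t = (α − φ + p/2) mod 2π = 5.892361 rad, q = (α − β − t + p) mod 2π = 1.725959 rad → L = 2.2·(5.892361 + 4.743763 + 1.725959) = 2.2·12.362083 = 27.196582 m
LRL: c = (6 − d² + 2cos(α−β) − 2d(sin α − sin β))/8 = -0.580553; p = 2π − arccos c = 4.092981 rad; φ = atan2(cos β − cos α, d + sin α − sin β) = 0.570700 rad; t = (φ − α + p/2) mod 2π = 6.141492 rad, q = (β − α − t + p) mod 2π = 1.360117 rad → L = 2.2·(6.141492 + 4.092981 + 1.360117) = 2.2·11.594590 = 25.508098 m
Shortest: RSL with L = 12.768219 m ≈ 12.7682 m
Convert RSL to answer units (arcs ×180/π): t = 3.827630·180/π = 219.3071°, p = ρ·p = 2.2·1.023033 = 2.2507 m, q = 0.953073·180/π = 54.6071°, L = 12.7682 m.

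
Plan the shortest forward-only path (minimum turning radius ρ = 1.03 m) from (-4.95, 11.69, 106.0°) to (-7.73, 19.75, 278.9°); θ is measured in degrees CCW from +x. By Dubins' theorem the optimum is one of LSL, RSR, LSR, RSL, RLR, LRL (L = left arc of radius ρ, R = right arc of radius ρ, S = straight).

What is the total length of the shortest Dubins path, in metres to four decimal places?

11.6488 m

Let ψ = atan2(Δy, Δx) = atan2(8.06, -2.78) = 109.0300° be the start→goal bearing.
Normalize: d = |goal − start| / ρ = 8.525960/1.03 = 8.277631, α = (θ_start − ψ) mod 360° = 356.9700° = 6.230302 rad, β = (θ_goal − ψ) mod 360° = 169.8700° = 2.964791 rad.
Common terms: sin α = -0.052859, cos α = 0.998602, sin β = 0.175882, cos β = -0.984411, cos(α−β) = -0.992332, d² = 68.519182. Work in radians in the unit-radius frame; every candidate has L = ρ·(t + p + q).
LSL: p² = 2 + d² − 2cos(α−β) + 2d(sin α − sin β) = 68.716985; p = √p² = 8.289571; φ = atan2(cos β − cos α, d + sin α − sin β) = -0.241560 rad; t = (φ − α) mod 2π = 6.094508 rad, q = (β − φ) mod 2π = 3.206351 rad → L = 1.03·(6.094508 + 8.289571 + 3.206351) = 1.03·17.590430 = 18.118143 m
RSR: p² = 2 + d² − 2cos(α−β) + 2d(sin β − sin α) = 76.290706; p = √p² = 8.734455; φ = atan2(cos α − cos β, d − sin α + sin β) = 0.229030 rad; t = (α − φ) mod 2π = 6.001272 rad, q = (φ − β) mod 2π = 3.547425 rad → L = 1.03·(6.001272 + 8.734455 + 3.547425) = 1.03·18.283151 = 18.831646 m
LSR: p² = d² − 2 + 2cos(α−β) + 2d(sin α + sin β) = 66.571202; p = √p² = 8.159118; φ = atan2(−cos α − cos β, d + sin α + sin β) − atan2(−2, p) = 0.238696 rad; t = (φ − α) mod 2π = 0.291579 rad, q = (φ − β) mod 2π = 3.557090 rad → L = 1.03·(0.291579 + 8.159118 + 3.557090) = 1.03·12.007786 = 12.368020 m
RSL: p² = d² − 2 + 2cos(α−β) − 2d(sin α + sin β) = 62.497834; p = √p² = 7.905557; φ = atan2(cos α + cos β, d − sin α − sin β) − atan2(2, p) = -0.246047 rad; t = (α − φ) mod 2π = 0.193164 rad, q = (β − φ) mod 2π = 3.210838 rad → L = 1.03·(0.193164 + 7.905557 + 3.210838) = 1.03·11.309560 = 11.648846 m
RLR: c = (6 − d² + 2cos(α−β) + 2d(sin α − sin β))/8 = -8.536338, |c| > 1 → infeasible
LRL: c = (6 − d² + 2cos(α−β) − 2d(sin α − sin β))/8 = -7.589623, |c| > 1 → infeasible
Shortest: RSL with L = 11.648846 m ≈ 11.6488 m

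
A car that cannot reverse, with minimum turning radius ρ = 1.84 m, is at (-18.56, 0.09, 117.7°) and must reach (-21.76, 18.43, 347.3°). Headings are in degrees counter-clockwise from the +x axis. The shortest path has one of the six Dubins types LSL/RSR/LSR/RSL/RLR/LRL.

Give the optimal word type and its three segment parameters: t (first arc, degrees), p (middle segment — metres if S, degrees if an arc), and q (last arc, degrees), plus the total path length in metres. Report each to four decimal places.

Let ψ = atan2(Δy, Δx) = atan2(18.34, -3.20) = 99.8974° be the start→goal bearing.
Normalize: d = |goal − start| / ρ = 18.617078/1.84 = 10.117977, α = (θ_start − ψ) mod 360° = 17.8026° = 0.310713 rad, β = (θ_goal − ψ) mod 360° = 247.4026° = 4.317989 rad.
Common terms: sin α = 0.305738, cos α = 0.952116, sin β = -0.923227, cos β = -0.384254, cos(α−β) = -0.648120, d² = 102.373464. Work in radians in the unit-radius frame; every candidate has L = ρ·(t + p + q).
LSL: p² = 2 + d² − 2cos(α−β) + 2d(sin α − sin β) = 130.538986; p = √p² = 11.425366; φ = atan2(cos β − cos α, d + sin α − sin β) = -0.117234 rad; t = (φ − α) mod 2π = 5.855239 rad, q = (β − φ) mod 2π = 4.435223 rad → L = 1.84·(5.855239 + 11.425366 + 4.435223) = 1.84·21.715827 = 39.957122 m
RSR: p² = 2 + d² − 2cos(α−β) + 2d(sin β − sin α) = 80.800422; p = √p² = 8.988906; φ = atan2(cos α − cos β, d − sin α + sin β) = 0.149222 rad; t = (α − φ) mod 2π = 0.161491 rad, q = (φ − β) mod 2π = 2.114418 rad → L = 1.84·(0.161491 + 8.988906 + 2.114418) = 1.84·11.264815 = 20.727259 m
LSR: p² = d² − 2 + 2cos(α−β) + 2d(sin α + sin β) = 86.581733; p = √p² = 9.304931; φ = atan2(−cos α − cos β, d + sin α + sin β) − atan2(−2, p) = 0.152018 rad; t = (φ − α) mod 2π = 6.124490 rad, q = (φ − β) mod 2π = 2.117214 rad → L = 1.84·(6.124490 + 9.304931 + 2.117214) = 1.84·17.546634 = 32.285807 m
RSL: p² = d² − 2 + 2cos(α−β) − 2d(sin α + sin β) = 111.572716; p = √p² = 10.562799; φ = atan2(cos α + cos β, d − sin α − sin β) − atan2(2, p) = -0.134282 rad; t = (α − φ) mod 2π = 0.444995 rad, q = (β − φ) mod 2π = 4.452271 rad → L = 1.84·(0.444995 + 10.562799 + 4.452271) = 1.84·15.460065 = 28.446519 m
RLR: c = (6 − d² + 2cos(α−β) + 2d(sin α − sin β))/8 = -9.100053, |c| > 1 → infeasible
LRL: c = (6 − d² + 2cos(α−β) − 2d(sin α − sin β))/8 = -15.317373, |c| > 1 → infeasible
Shortest: RSR with L = 20.727259 m ≈ 20.7273 m
Convert RSR to answer units (arcs ×180/π): t = 0.161491·180/π = 9.2528°, p = ρ·p = 1.84·8.988906 = 16.5396 m, q = 2.114418·180/π = 121.1472°, L = 20.7273 m.

RSR: t = 9.2528°, p = 16.5396 m, q = 121.1472°, L = 20.7273 m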